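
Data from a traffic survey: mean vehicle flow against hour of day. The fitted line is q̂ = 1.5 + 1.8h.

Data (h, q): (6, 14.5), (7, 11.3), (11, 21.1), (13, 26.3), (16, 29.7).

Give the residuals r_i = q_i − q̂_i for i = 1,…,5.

2.2, -2.8, -0.2, 1.4, -0.6

h=6: q̂ = 1.5 + 1.8·6 = 12.3; r = 14.5 − 12.3 = 2.2
h=7: q̂ = 1.5 + 1.8·7 = 14.1; r = 11.3 − 14.1 = -2.8
h=11: q̂ = 1.5 + 1.8·11 = 21.3; r = 21.1 − 21.3 = -0.2
h=13: q̂ = 1.5 + 1.8·13 = 24.9; r = 26.3 − 24.9 = 1.4
h=16: q̂ = 1.5 + 1.8·16 = 30.3; r = 29.7 − 30.3 = -0.6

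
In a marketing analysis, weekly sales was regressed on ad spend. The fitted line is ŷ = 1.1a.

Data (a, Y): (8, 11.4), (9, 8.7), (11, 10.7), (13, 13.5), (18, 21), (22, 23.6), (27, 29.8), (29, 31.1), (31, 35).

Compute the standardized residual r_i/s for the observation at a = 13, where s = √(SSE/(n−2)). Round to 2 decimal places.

a=8: ŷ = 1.1·8 = 8.8; r = 11.4 − 8.8 = 2.6
a=9: ŷ = 1.1·9 = 9.9; r = 8.7 − 9.9 = -1.2
a=11: ŷ = 1.1·11 = 12.1; r = 10.7 − 12.1 = -1.4
a=13: ŷ = 1.1·13 = 14.3; r = 13.5 − 14.3 = -0.8
a=18: ŷ = 1.1·18 = 19.8; r = 21 − 19.8 = 1.2
a=22: ŷ = 1.1·22 = 24.2; r = 23.6 − 24.2 = -0.6
a=27: ŷ = 1.1·27 = 29.7; r = 29.8 − 29.7 = 0.1
a=29: ŷ = 1.1·29 = 31.9; r = 31.1 − 31.9 = -0.8
a=31: ŷ = 1.1·31 = 34.1; r = 35 − 34.1 = 0.9
SSE = 6.76 + 1.44 + 1.96 + 0.64 + 1.44 + 0.36 + 0.01 + 0.64 + 0.81 = 14.06
s = √(14.06/7) = 1.41724
r/s = -0.8 / 1.41724 = -0.56

-0.56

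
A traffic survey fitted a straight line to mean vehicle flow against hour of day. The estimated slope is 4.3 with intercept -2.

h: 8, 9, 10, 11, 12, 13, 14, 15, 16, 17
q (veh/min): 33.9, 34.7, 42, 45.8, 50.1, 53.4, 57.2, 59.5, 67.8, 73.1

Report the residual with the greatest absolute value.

h=8: ŷ = -2 + 4.3·8 = 32.4; e = 33.9 − 32.4 = 1.5
h=9: ŷ = -2 + 4.3·9 = 36.7; e = 34.7 − 36.7 = -2
h=10: ŷ = -2 + 4.3·10 = 41; e = 42 − 41 = 1
h=11: ŷ = -2 + 4.3·11 = 45.3; e = 45.8 − 45.3 = 0.5
h=12: ŷ = -2 + 4.3·12 = 49.6; e = 50.1 − 49.6 = 0.5
h=13: ŷ = -2 + 4.3·13 = 53.9; e = 53.4 − 53.9 = -0.5
h=14: ŷ = -2 + 4.3·14 = 58.2; e = 57.2 − 58.2 = -1
h=15: ŷ = -2 + 4.3·15 = 62.5; e = 59.5 − 62.5 = -3
h=16: ŷ = -2 + 4.3·16 = 66.8; e = 67.8 − 66.8 = 1
h=17: ŷ = -2 + 4.3·17 = 71.1; e = 73.1 − 71.1 = 2
Largest |e| is 3 at h = 15, residual -3.

e = -3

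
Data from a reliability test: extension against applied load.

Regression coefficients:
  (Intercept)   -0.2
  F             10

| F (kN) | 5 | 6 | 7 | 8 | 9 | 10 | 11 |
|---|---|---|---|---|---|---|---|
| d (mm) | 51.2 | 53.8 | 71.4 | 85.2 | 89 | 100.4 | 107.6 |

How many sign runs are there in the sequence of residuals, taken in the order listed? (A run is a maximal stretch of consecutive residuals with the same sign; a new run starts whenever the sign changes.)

F=5: ŷ = -0.2 + 10·5 = 49.8; e = 51.2 − 49.8 = 1.4
F=6: ŷ = -0.2 + 10·6 = 59.8; e = 53.8 − 59.8 = -6
F=7: ŷ = -0.2 + 10·7 = 69.8; e = 71.4 − 69.8 = 1.6
F=8: ŷ = -0.2 + 10·8 = 79.8; e = 85.2 − 79.8 = 5.4
F=9: ŷ = -0.2 + 10·9 = 89.8; e = 89 − 89.8 = -0.8
F=10: ŷ = -0.2 + 10·10 = 99.8; e = 100.4 − 99.8 = 0.6
F=11: ŷ = -0.2 + 10·11 = 109.8; e = 107.6 − 109.8 = -2.2
Signs: + − + + − + −
Runs: +×1, −×1, +×2, −×1, +×1, −×1 → 6

6 runs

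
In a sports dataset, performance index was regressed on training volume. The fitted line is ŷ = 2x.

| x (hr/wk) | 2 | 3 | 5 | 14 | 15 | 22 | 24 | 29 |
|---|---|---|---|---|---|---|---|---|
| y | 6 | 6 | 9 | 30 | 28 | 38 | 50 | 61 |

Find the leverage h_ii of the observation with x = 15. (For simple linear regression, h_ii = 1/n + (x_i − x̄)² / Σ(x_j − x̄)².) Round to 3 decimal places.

x̄ = (2 + 3 + 5 + 14 + 15 + 22 + 24 + 29)/8 = 14.25
Σ(x − x̄)² = 150.062 + 126.562 + 85.5625 + 0.0625 + 0.5625 + 60.0625 + 95.0625 + 217.562 = 735.5
h = 1/8 + (0.75)²/735.5 = 0.125 + 0.000764786 = 0.126

h = 0.126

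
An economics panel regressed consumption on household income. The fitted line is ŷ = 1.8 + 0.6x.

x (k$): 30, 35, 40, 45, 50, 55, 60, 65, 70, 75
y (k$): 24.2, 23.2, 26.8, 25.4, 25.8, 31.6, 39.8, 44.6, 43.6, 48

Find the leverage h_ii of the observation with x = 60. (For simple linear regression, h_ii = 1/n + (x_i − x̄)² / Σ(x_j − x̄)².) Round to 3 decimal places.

h = 0.127

x̄ = (30 + 35 + 40 + 45 + 50 + 55 + 60 + 65 + 70 + 75)/10 = 52.5
Σ(x − x̄)² = 506.25 + 306.25 + 156.25 + 56.25 + 6.25 + 6.25 + 56.25 + 156.25 + 306.25 + 506.25 = 2062.5
h = 1/10 + (7.5)²/2062.5 = 0.1 + 0.0272727 = 0.127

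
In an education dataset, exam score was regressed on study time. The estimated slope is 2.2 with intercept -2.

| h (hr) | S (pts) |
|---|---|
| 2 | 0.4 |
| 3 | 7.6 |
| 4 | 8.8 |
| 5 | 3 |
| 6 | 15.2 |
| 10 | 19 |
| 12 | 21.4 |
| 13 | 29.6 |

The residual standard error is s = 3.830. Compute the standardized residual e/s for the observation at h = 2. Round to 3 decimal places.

-0.522

Ŝ = -2 + 2.2·2 = 2.4
e = 0.4 − 2.4 = -2
e/s = -2 / 3.830 = -0.522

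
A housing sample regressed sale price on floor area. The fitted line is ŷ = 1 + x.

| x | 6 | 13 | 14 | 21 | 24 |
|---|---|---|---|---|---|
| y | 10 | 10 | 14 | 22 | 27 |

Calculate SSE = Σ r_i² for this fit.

SSE = 30

x=6: ŷ = 1 + 6 = 7; r = 10 − 7 = 3
x=13: ŷ = 1 + 13 = 14; r = 10 − 14 = -4
x=14: ŷ = 1 + 14 = 15; r = 14 − 15 = -1
x=21: ŷ = 1 + 21 = 22; r = 22 − 22 = 0
x=24: ŷ = 1 + 24 = 25; r = 27 − 25 = 2
SSE = 9 + 16 + 1 + 0 + 4 = 30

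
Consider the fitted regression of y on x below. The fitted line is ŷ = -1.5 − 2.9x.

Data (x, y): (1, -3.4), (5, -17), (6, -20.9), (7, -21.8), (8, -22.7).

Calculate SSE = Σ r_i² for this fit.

x=1: ŷ = -1.5 − 2.9·1 = -4.4; r = -3.4 − (-4.4) = 1
x=5: ŷ = -1.5 − 2.9·5 = -16; r = -17 − (-16) = -1
x=6: ŷ = -1.5 − 2.9·6 = -18.9; r = -20.9 − (-18.9) = -2
x=7: ŷ = -1.5 − 2.9·7 = -21.8; r = -21.8 − (-21.8) = 0
x=8: ŷ = -1.5 − 2.9·8 = -24.7; r = -22.7 − (-24.7) = 2
SSE = 1 + 1 + 4 + 0 + 4 = 10

SSE = 10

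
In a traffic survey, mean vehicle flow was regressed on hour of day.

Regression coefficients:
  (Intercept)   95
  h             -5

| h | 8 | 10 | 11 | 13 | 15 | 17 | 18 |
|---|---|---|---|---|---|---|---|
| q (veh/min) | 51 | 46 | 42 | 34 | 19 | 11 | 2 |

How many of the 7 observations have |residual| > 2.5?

3

h=8: ŷ = 95 − 5·8 = 55; e = 51 − 55 = -4
h=10: ŷ = 95 − 5·10 = 45; e = 46 − 45 = 1
h=11: ŷ = 95 − 5·11 = 40; e = 42 − 40 = 2
h=13: ŷ = 95 − 5·13 = 30; e = 34 − 30 = 4
h=15: ŷ = 95 − 5·15 = 20; e = 19 − 20 = -1
h=17: ŷ = 95 − 5·17 = 10; e = 11 − 10 = 1
h=18: ŷ = 95 − 5·18 = 5; e = 2 − 5 = -3
|e| > 2.5: h=8 (|e|=4), h=13 (|e|=4), h=18 (|e|=3) → 3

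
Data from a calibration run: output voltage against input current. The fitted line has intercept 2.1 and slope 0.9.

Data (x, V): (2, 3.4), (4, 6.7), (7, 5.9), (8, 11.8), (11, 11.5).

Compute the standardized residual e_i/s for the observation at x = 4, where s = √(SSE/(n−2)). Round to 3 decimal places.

0.463

x=2: ŷ = 2.1 + 0.9·2 = 3.9; e = 3.4 − 3.9 = -0.5
x=4: ŷ = 2.1 + 0.9·4 = 5.7; e = 6.7 − 5.7 = 1
x=7: ŷ = 2.1 + 0.9·7 = 8.4; e = 5.9 − 8.4 = -2.5
x=8: ŷ = 2.1 + 0.9·8 = 9.3; e = 11.8 − 9.3 = 2.5
x=11: ŷ = 2.1 + 0.9·11 = 12; e = 11.5 − 12 = -0.5
SSE = 0.25 + 1 + 6.25 + 6.25 + 0.25 = 14
s = √(14/3) = 2.16025
e/s = 1 / 2.16025 = 0.463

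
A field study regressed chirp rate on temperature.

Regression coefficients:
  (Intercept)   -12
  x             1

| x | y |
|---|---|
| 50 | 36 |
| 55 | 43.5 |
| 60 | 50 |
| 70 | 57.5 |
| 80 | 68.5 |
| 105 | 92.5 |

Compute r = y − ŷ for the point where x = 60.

ŷ = -12 + 60 = 48
r = 50 − 48 = 2

r = 2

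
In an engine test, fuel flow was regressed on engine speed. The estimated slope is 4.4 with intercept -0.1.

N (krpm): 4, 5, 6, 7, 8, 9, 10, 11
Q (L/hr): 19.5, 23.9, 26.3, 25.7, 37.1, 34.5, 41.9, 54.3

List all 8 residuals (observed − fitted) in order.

2, 2, 0, -5, 2, -5, -2, 6

N=4: ŷ = -0.1 + 4.4·4 = 17.5; e = 19.5 − 17.5 = 2
N=5: ŷ = -0.1 + 4.4·5 = 21.9; e = 23.9 − 21.9 = 2
N=6: ŷ = -0.1 + 4.4·6 = 26.3; e = 26.3 − 26.3 = 0
N=7: ŷ = -0.1 + 4.4·7 = 30.7; e = 25.7 − 30.7 = -5
N=8: ŷ = -0.1 + 4.4·8 = 35.1; e = 37.1 − 35.1 = 2
N=9: ŷ = -0.1 + 4.4·9 = 39.5; e = 34.5 − 39.5 = -5
N=10: ŷ = -0.1 + 4.4·10 = 43.9; e = 41.9 − 43.9 = -2
N=11: ŷ = -0.1 + 4.4·11 = 48.3; e = 54.3 − 48.3 = 6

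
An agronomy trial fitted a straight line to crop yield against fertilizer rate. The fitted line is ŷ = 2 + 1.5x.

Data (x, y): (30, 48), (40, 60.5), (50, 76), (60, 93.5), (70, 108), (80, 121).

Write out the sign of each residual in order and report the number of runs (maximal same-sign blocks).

x=30: ŷ = 2 + 1.5·30 = 47; r = 48 − 47 = 1
x=40: ŷ = 2 + 1.5·40 = 62; r = 60.5 − 62 = -1.5
x=50: ŷ = 2 + 1.5·50 = 77; r = 76 − 77 = -1
x=60: ŷ = 2 + 1.5·60 = 92; r = 93.5 − 92 = 1.5
x=70: ŷ = 2 + 1.5·70 = 107; r = 108 − 107 = 1
x=80: ŷ = 2 + 1.5·80 = 122; r = 121 − 122 = -1
Signs: + − − + + −
Runs: +×1, −×2, +×2, −×1 → 4

4 runs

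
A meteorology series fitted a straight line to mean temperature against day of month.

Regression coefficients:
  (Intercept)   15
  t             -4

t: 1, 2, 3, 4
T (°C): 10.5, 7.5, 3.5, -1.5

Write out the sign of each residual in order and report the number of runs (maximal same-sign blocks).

t=1: T̂ = 15 − 4·1 = 11; e = 10.5 − 11 = -0.5
t=2: T̂ = 15 − 4·2 = 7; e = 7.5 − 7 = 0.5
t=3: T̂ = 15 − 4·3 = 3; e = 3.5 − 3 = 0.5
t=4: T̂ = 15 − 4·4 = -1; e = -1.5 − (-1) = -0.5
Signs: − + + −
Runs: −×1, +×2, −×1 → 3

3 runs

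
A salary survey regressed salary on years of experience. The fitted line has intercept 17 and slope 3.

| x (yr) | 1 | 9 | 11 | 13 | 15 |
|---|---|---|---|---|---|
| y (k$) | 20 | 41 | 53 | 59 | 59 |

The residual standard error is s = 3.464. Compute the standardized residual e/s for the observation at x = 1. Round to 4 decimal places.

ŷ = 17 + 3·1 = 20
e = 20 − 20 = 0
e/s = 0 / 3.464 = 0.0000

0.0000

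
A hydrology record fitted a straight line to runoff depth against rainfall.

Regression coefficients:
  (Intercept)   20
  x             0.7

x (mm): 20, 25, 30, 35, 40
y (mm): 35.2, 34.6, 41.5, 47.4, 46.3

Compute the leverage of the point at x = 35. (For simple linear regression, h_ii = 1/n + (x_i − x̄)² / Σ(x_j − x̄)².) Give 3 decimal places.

h = 0.300

x̄ = (20 + 25 + 30 + 35 + 40)/5 = 30
Σ(x − x̄)² = 100 + 25 + 0 + 25 + 100 = 250
h = 1/5 + (5)²/250 = 0.2 + 0.1 = 0.300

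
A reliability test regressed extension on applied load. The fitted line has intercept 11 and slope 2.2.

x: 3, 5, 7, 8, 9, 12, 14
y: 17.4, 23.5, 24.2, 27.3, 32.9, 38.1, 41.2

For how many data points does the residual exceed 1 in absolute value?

4

x=3: ŷ = 11 + 2.2·3 = 17.6; e = 17.4 − 17.6 = -0.2
x=5: ŷ = 11 + 2.2·5 = 22; e = 23.5 − 22 = 1.5
x=7: ŷ = 11 + 2.2·7 = 26.4; e = 24.2 − 26.4 = -2.2
x=8: ŷ = 11 + 2.2·8 = 28.6; e = 27.3 − 28.6 = -1.3
x=9: ŷ = 11 + 2.2·9 = 30.8; e = 32.9 − 30.8 = 2.1
x=12: ŷ = 11 + 2.2·12 = 37.4; e = 38.1 − 37.4 = 0.7
x=14: ŷ = 11 + 2.2·14 = 41.8; e = 41.2 − 41.8 = -0.6
|e| > 1: x=5 (|e|=1.5), x=7 (|e|=2.2), x=8 (|e|=1.3), x=9 (|e|=2.1) → 4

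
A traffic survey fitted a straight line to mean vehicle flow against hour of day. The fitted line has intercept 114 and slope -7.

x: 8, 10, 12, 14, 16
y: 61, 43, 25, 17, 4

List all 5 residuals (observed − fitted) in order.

3, -1, -5, 1, 2

x=8: ŷ = 114 − 7·8 = 58; e = 61 − 58 = 3
x=10: ŷ = 114 − 7·10 = 44; e = 43 − 44 = -1
x=12: ŷ = 114 − 7·12 = 30; e = 25 − 30 = -5
x=14: ŷ = 114 − 7·14 = 16; e = 17 − 16 = 1
x=16: ŷ = 114 − 7·16 = 2; e = 4 − 2 = 2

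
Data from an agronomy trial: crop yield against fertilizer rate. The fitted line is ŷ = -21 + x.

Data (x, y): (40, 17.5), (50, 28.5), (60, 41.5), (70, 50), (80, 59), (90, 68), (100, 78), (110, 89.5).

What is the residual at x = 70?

e = 1

ŷ = -21 + 70 = 49
e = 50 − 49 = 1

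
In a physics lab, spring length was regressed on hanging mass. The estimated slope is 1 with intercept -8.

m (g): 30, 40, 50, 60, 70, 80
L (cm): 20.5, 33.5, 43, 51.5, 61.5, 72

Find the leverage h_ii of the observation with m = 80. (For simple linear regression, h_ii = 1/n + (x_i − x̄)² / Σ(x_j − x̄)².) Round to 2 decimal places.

h = 0.52

m̄ = (30 + 40 + 50 + 60 + 70 + 80)/6 = 55
Σ(m − m̄)² = 625 + 225 + 25 + 25 + 225 + 625 = 1750
h = 1/6 + (25)²/1750 = 0.166667 + 0.357143 = 0.52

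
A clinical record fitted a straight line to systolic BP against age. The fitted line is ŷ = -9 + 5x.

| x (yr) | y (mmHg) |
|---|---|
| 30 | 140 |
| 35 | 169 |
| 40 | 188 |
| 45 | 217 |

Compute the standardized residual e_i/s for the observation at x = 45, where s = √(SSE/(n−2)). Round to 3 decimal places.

x=30: ŷ = -9 + 5·30 = 141; e = 140 − 141 = -1
x=35: ŷ = -9 + 5·35 = 166; e = 169 − 166 = 3
x=40: ŷ = -9 + 5·40 = 191; e = 188 − 191 = -3
x=45: ŷ = -9 + 5·45 = 216; e = 217 − 216 = 1
SSE = 1 + 9 + 9 + 1 = 20
s = √(20/2) = 3.16228
e/s = 1 / 3.16228 = 0.316

0.316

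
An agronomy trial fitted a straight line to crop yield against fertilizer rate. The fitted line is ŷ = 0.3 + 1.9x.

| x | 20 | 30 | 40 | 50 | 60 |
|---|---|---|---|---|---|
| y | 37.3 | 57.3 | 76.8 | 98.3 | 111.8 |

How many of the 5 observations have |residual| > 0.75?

x=20: ŷ = 0.3 + 1.9·20 = 38.3; e = 37.3 − 38.3 = -1
x=30: ŷ = 0.3 + 1.9·30 = 57.3; e = 57.3 − 57.3 = 0
x=40: ŷ = 0.3 + 1.9·40 = 76.3; e = 76.8 − 76.3 = 0.5
x=50: ŷ = 0.3 + 1.9·50 = 95.3; e = 98.3 − 95.3 = 3
x=60: ŷ = 0.3 + 1.9·60 = 114.3; e = 111.8 − 114.3 = -2.5
|e| > 0.75: x=20 (|e|=1), x=50 (|e|=3), x=60 (|e|=2.5) → 3

3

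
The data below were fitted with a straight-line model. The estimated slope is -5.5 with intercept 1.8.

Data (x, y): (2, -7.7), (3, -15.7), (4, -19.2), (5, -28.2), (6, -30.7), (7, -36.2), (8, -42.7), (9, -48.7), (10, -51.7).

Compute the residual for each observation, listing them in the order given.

1.5, -1, 1, -2.5, 0.5, 0.5, -0.5, -1, 1.5

x=2: ŷ = 1.8 − 5.5·2 = -9.2; e = -7.7 − (-9.2) = 1.5
x=3: ŷ = 1.8 − 5.5·3 = -14.7; e = -15.7 − (-14.7) = -1
x=4: ŷ = 1.8 − 5.5·4 = -20.2; e = -19.2 − (-20.2) = 1
x=5: ŷ = 1.8 − 5.5·5 = -25.7; e = -28.2 − (-25.7) = -2.5
x=6: ŷ = 1.8 − 5.5·6 = -31.2; e = -30.7 − (-31.2) = 0.5
x=7: ŷ = 1.8 − 5.5·7 = -36.7; e = -36.2 − (-36.7) = 0.5
x=8: ŷ = 1.8 − 5.5·8 = -42.2; e = -42.7 − (-42.2) = -0.5
x=9: ŷ = 1.8 − 5.5·9 = -47.7; e = -48.7 − (-47.7) = -1
x=10: ŷ = 1.8 − 5.5·10 = -53.2; e = -51.7 − (-53.2) = 1.5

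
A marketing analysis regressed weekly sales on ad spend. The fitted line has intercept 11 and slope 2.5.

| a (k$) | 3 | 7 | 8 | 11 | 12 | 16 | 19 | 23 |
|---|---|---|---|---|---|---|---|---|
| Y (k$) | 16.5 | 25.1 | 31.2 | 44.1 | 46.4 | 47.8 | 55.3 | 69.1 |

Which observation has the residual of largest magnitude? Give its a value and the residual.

a=3: ŷ = 11 + 2.5·3 = 18.5; r = 16.5 − 18.5 = -2
a=7: ŷ = 11 + 2.5·7 = 28.5; r = 25.1 − 28.5 = -3.4
a=8: ŷ = 11 + 2.5·8 = 31; r = 31.2 − 31 = 0.2
a=11: ŷ = 11 + 2.5·11 = 38.5; r = 44.1 − 38.5 = 5.6
a=12: ŷ = 11 + 2.5·12 = 41; r = 46.4 − 41 = 5.4
a=16: ŷ = 11 + 2.5·16 = 51; r = 47.8 − 51 = -3.2
a=19: ŷ = 11 + 2.5·19 = 58.5; r = 55.3 − 58.5 = -3.2
a=23: ŷ = 11 + 2.5·23 = 68.5; r = 69.1 − 68.5 = 0.6
Largest |r| is 5.6 at a = 11, residual 5.6.

a = 11, r = 5.6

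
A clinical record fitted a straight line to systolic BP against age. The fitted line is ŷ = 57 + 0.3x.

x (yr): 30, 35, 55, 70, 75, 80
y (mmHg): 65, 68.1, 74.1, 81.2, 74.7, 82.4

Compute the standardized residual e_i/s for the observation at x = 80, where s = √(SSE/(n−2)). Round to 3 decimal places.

x=30: ŷ = 57 + 0.3·30 = 66; e = 65 − 66 = -1
x=35: ŷ = 57 + 0.3·35 = 67.5; e = 68.1 − 67.5 = 0.6
x=55: ŷ = 57 + 0.3·55 = 73.5; e = 74.1 − 73.5 = 0.6
x=70: ŷ = 57 + 0.3·70 = 78; e = 81.2 − 78 = 3.2
x=75: ŷ = 57 + 0.3·75 = 79.5; e = 74.7 − 79.5 = -4.8
x=80: ŷ = 57 + 0.3·80 = 81; e = 82.4 − 81 = 1.4
SSE = 1 + 0.36 + 0.36 + 10.24 + 23.04 + 1.96 = 36.96
s = √(36.96/4) = 3.03974
e/s = 1.4 / 3.03974 = 0.461

0.461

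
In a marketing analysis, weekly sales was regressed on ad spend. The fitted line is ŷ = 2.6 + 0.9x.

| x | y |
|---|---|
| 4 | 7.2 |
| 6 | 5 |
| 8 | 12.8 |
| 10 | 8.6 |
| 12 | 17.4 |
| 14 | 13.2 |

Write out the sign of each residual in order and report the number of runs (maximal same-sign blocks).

x=4: ŷ = 2.6 + 0.9·4 = 6.2; r = 7.2 − 6.2 = 1
x=6: ŷ = 2.6 + 0.9·6 = 8; r = 5 − 8 = -3
x=8: ŷ = 2.6 + 0.9·8 = 9.8; r = 12.8 − 9.8 = 3
x=10: ŷ = 2.6 + 0.9·10 = 11.6; r = 8.6 − 11.6 = -3
x=12: ŷ = 2.6 + 0.9·12 = 13.4; r = 17.4 − 13.4 = 4
x=14: ŷ = 2.6 + 0.9·14 = 15.2; r = 13.2 − 15.2 = -2
Signs: + − + − + −
Runs: +×1, −×1, +×1, −×1, +×1, −×1 → 6

6 runs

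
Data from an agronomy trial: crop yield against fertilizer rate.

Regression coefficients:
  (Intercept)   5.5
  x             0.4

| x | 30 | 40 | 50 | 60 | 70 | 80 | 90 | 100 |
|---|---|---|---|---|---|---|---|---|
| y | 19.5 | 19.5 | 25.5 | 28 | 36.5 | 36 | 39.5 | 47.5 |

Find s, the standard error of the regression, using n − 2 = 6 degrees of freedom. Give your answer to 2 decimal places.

x=30: ŷ = 5.5 + 0.4·30 = 17.5; e = 19.5 − 17.5 = 2
x=40: ŷ = 5.5 + 0.4·40 = 21.5; e = 19.5 − 21.5 = -2
x=50: ŷ = 5.5 + 0.4·50 = 25.5; e = 25.5 − 25.5 = 0
x=60: ŷ = 5.5 + 0.4·60 = 29.5; e = 28 − 29.5 = -1.5
x=70: ŷ = 5.5 + 0.4·70 = 33.5; e = 36.5 − 33.5 = 3
x=80: ŷ = 5.5 + 0.4·80 = 37.5; e = 36 − 37.5 = -1.5
x=90: ŷ = 5.5 + 0.4·90 = 41.5; e = 39.5 − 41.5 = -2
x=100: ŷ = 5.5 + 0.4·100 = 45.5; e = 47.5 − 45.5 = 2
SSE = 4 + 4 + 0 + 2.25 + 9 + 2.25 + 4 + 4 = 29.5
s = √(29.5/6) = √4.91667 ≈ 2.22

s = 2.22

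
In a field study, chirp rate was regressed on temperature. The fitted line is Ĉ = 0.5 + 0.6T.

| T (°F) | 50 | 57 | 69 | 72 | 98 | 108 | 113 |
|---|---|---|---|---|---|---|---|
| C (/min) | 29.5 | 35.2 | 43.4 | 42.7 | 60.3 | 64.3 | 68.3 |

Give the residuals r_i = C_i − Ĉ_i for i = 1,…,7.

-1, 0.5, 1.5, -1, 1, -1, 0

T=50: Ĉ = 0.5 + 0.6·50 = 30.5; r = 29.5 − 30.5 = -1
T=57: Ĉ = 0.5 + 0.6·57 = 34.7; r = 35.2 − 34.7 = 0.5
T=69: Ĉ = 0.5 + 0.6·69 = 41.9; r = 43.4 − 41.9 = 1.5
T=72: Ĉ = 0.5 + 0.6·72 = 43.7; r = 42.7 − 43.7 = -1
T=98: Ĉ = 0.5 + 0.6·98 = 59.3; r = 60.3 − 59.3 = 1
T=108: Ĉ = 0.5 + 0.6·108 = 65.3; r = 64.3 − 65.3 = -1
T=113: Ĉ = 0.5 + 0.6·113 = 68.3; r = 68.3 − 68.3 = 0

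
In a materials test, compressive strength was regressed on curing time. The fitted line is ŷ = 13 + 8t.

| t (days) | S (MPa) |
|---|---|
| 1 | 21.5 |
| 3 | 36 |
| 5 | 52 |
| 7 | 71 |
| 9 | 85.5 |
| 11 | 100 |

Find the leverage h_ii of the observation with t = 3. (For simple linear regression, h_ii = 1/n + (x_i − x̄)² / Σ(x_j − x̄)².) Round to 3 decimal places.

t̄ = (1 + 3 + 5 + 7 + 9 + 11)/6 = 6
Σ(t − t̄)² = 25 + 9 + 1 + 1 + 9 + 25 = 70
h = 1/6 + (-3)²/70 = 0.166667 + 0.128571 = 0.295

h = 0.295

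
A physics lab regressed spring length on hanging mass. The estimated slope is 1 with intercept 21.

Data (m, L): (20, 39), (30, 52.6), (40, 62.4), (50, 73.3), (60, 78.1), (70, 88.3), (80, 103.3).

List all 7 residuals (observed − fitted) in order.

m=20: L̂ = 21 + 20 = 41; r = 39 − 41 = -2
m=30: L̂ = 21 + 30 = 51; r = 52.6 − 51 = 1.6
m=40: L̂ = 21 + 40 = 61; r = 62.4 − 61 = 1.4
m=50: L̂ = 21 + 50 = 71; r = 73.3 − 71 = 2.3
m=60: L̂ = 21 + 60 = 81; r = 78.1 − 81 = -2.9
m=70: L̂ = 21 + 70 = 91; r = 88.3 − 91 = -2.7
m=80: L̂ = 21 + 80 = 101; r = 103.3 − 101 = 2.3

-2, 1.6, 1.4, 2.3, -2.9, -2.7, 2.3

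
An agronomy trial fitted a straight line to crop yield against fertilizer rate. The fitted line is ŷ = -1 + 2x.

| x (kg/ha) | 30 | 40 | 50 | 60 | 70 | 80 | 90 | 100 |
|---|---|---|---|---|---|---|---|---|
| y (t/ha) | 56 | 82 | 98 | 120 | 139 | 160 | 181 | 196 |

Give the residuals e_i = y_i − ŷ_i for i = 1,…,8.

x=30: ŷ = -1 + 2·30 = 59; e = 56 − 59 = -3
x=40: ŷ = -1 + 2·40 = 79; e = 82 − 79 = 3
x=50: ŷ = -1 + 2·50 = 99; e = 98 − 99 = -1
x=60: ŷ = -1 + 2·60 = 119; e = 120 − 119 = 1
x=70: ŷ = -1 + 2·70 = 139; e = 139 − 139 = 0
x=80: ŷ = -1 + 2·80 = 159; e = 160 − 159 = 1
x=90: ŷ = -1 + 2·90 = 179; e = 181 − 179 = 2
x=100: ŷ = -1 + 2·100 = 199; e = 196 − 199 = -3

-3, 3, -1, 1, 0, 1, 2, -3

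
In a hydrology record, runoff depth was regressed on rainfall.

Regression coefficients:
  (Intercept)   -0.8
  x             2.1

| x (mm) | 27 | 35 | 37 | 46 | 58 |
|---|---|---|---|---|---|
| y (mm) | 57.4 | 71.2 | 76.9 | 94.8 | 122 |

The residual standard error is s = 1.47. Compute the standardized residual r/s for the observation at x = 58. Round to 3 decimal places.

0.680

ŷ = -0.8 + 2.1·58 = 121
r = 122 − 121 = 1
r/s = 1 / 1.47 = 0.680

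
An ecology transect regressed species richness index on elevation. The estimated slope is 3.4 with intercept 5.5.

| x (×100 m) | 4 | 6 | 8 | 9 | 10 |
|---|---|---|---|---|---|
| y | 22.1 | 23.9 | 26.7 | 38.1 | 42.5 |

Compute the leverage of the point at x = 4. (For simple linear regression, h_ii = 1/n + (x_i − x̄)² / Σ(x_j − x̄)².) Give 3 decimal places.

x̄ = (4 + 6 + 8 + 9 + 10)/5 = 7.4
Σ(x − x̄)² = 11.56 + 1.96 + 0.36 + 2.56 + 6.76 = 23.2
h = 1/5 + (-3.4)²/23.2 = 0.2 + 0.498276 = 0.698

h = 0.698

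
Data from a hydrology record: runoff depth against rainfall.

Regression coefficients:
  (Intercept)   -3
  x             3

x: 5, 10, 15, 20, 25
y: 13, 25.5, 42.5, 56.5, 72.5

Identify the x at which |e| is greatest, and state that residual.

x=5: ŷ = -3 + 3·5 = 12; e = 13 − 12 = 1
x=10: ŷ = -3 + 3·10 = 27; e = 25.5 − 27 = -1.5
x=15: ŷ = -3 + 3·15 = 42; e = 42.5 − 42 = 0.5
x=20: ŷ = -3 + 3·20 = 57; e = 56.5 − 57 = -0.5
x=25: ŷ = -3 + 3·25 = 72; e = 72.5 − 72 = 0.5
Largest |e| is 1.5 at x = 10, residual -1.5.

x = 10, e = -1.5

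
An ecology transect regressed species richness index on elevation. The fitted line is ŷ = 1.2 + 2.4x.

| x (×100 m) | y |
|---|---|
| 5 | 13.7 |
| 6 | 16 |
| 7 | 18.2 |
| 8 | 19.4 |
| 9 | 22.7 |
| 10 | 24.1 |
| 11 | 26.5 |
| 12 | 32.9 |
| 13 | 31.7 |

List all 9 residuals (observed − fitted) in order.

x=5: ŷ = 1.2 + 2.4·5 = 13.2; r = 13.7 − 13.2 = 0.5
x=6: ŷ = 1.2 + 2.4·6 = 15.6; r = 16 − 15.6 = 0.4
x=7: ŷ = 1.2 + 2.4·7 = 18; r = 18.2 − 18 = 0.2
x=8: ŷ = 1.2 + 2.4·8 = 20.4; r = 19.4 − 20.4 = -1
x=9: ŷ = 1.2 + 2.4·9 = 22.8; r = 22.7 − 22.8 = -0.1
x=10: ŷ = 1.2 + 2.4·10 = 25.2; r = 24.1 − 25.2 = -1.1
x=11: ŷ = 1.2 + 2.4·11 = 27.6; r = 26.5 − 27.6 = -1.1
x=12: ŷ = 1.2 + 2.4·12 = 30; r = 32.9 − 30 = 2.9
x=13: ŷ = 1.2 + 2.4·13 = 32.4; r = 31.7 − 32.4 = -0.7

0.5, 0.4, 0.2, -1, -0.1, -1.1, -1.1, 2.9, -0.7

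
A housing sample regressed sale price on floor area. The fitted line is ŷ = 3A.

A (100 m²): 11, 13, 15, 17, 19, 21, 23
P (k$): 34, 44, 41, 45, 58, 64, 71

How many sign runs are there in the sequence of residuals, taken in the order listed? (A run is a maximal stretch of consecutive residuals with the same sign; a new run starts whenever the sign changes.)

3 runs

A=11: ŷ = 3·11 = 33; e = 34 − 33 = 1
A=13: ŷ = 3·13 = 39; e = 44 − 39 = 5
A=15: ŷ = 3·15 = 45; e = 41 − 45 = -4
A=17: ŷ = 3·17 = 51; e = 45 − 51 = -6
A=19: ŷ = 3·19 = 57; e = 58 − 57 = 1
A=21: ŷ = 3·21 = 63; e = 64 − 63 = 1
A=23: ŷ = 3·23 = 69; e = 71 − 69 = 2
Signs: + + − − + + +
Runs: +×2, −×2, +×3 → 3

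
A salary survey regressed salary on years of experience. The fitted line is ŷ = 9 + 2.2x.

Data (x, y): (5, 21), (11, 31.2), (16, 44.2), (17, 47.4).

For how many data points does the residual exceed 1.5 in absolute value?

1

x=5: ŷ = 9 + 2.2·5 = 20; r = 21 − 20 = 1
x=11: ŷ = 9 + 2.2·11 = 33.2; r = 31.2 − 33.2 = -2
x=16: ŷ = 9 + 2.2·16 = 44.2; r = 44.2 − 44.2 = 0
x=17: ŷ = 9 + 2.2·17 = 46.4; r = 47.4 − 46.4 = 1
|r| > 1.5: x=11 (|r|=2) → 1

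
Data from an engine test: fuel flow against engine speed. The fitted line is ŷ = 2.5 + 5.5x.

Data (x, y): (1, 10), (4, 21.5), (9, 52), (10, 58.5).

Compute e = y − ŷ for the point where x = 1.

e = 2

ŷ = 2.5 + 5.5·1 = 8
e = 10 − 8 = 2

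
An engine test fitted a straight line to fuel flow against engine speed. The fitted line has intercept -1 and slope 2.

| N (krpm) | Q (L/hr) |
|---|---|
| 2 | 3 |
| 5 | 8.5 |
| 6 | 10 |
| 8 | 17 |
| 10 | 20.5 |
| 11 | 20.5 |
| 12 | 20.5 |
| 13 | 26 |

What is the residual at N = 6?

ŷ = -1 + 2·6 = 11
e = 10 − 11 = -1

e = -1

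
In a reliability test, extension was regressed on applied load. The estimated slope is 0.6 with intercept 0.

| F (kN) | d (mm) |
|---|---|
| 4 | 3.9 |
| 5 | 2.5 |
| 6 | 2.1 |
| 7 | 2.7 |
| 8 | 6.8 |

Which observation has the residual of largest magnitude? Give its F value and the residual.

F=4: ŷ = 0.6·4 = 2.4; r = 3.9 − 2.4 = 1.5
F=5: ŷ = 0.6·5 = 3; r = 2.5 − 3 = -0.5
F=6: ŷ = 0.6·6 = 3.6; r = 2.1 − 3.6 = -1.5
F=7: ŷ = 0.6·7 = 4.2; r = 2.7 − 4.2 = -1.5
F=8: ŷ = 0.6·8 = 4.8; r = 6.8 − 4.8 = 2
Largest |r| is 2 at F = 8, residual 2.

F = 8, r = 2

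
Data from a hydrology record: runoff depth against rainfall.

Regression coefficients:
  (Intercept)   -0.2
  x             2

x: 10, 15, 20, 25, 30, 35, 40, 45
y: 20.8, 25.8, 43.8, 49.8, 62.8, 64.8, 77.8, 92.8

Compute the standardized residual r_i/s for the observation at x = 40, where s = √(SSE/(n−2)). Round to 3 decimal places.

-0.548

x=10: ŷ = -0.2 + 2·10 = 19.8; r = 20.8 − 19.8 = 1
x=15: ŷ = -0.2 + 2·15 = 29.8; r = 25.8 − 29.8 = -4
x=20: ŷ = -0.2 + 2·20 = 39.8; r = 43.8 − 39.8 = 4
x=25: ŷ = -0.2 + 2·25 = 49.8; r = 49.8 − 49.8 = 0
x=30: ŷ = -0.2 + 2·30 = 59.8; r = 62.8 − 59.8 = 3
x=35: ŷ = -0.2 + 2·35 = 69.8; r = 64.8 − 69.8 = -5
x=40: ŷ = -0.2 + 2·40 = 79.8; r = 77.8 − 79.8 = -2
x=45: ŷ = -0.2 + 2·45 = 89.8; r = 92.8 − 89.8 = 3
SSE = 1 + 16 + 16 + 0 + 9 + 25 + 4 + 9 = 80
s = √(80/6) = 3.65148
r/s = -2 / 3.65148 = -0.548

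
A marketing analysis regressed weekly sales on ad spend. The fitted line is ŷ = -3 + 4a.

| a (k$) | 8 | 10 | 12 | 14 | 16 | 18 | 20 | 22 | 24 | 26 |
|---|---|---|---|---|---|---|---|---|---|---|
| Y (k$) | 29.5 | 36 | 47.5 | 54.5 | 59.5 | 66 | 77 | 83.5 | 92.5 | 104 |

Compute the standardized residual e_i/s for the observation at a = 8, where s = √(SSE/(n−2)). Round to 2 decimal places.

a=8: ŷ = -3 + 4·8 = 29; e = 29.5 − 29 = 0.5
a=10: ŷ = -3 + 4·10 = 37; e = 36 − 37 = -1
a=12: ŷ = -3 + 4·12 = 45; e = 47.5 − 45 = 2.5
a=14: ŷ = -3 + 4·14 = 53; e = 54.5 − 53 = 1.5
a=16: ŷ = -3 + 4·16 = 61; e = 59.5 − 61 = -1.5
a=18: ŷ = -3 + 4·18 = 69; e = 66 − 69 = -3
a=20: ŷ = -3 + 4·20 = 77; e = 77 − 77 = 0
a=22: ŷ = -3 + 4·22 = 85; e = 83.5 − 85 = -1.5
a=24: ŷ = -3 + 4·24 = 93; e = 92.5 − 93 = -0.5
a=26: ŷ = -3 + 4·26 = 101; e = 104 − 101 = 3
SSE = 0.25 + 1 + 6.25 + 2.25 + 2.25 + 9 + 0 + 2.25 + 0.25 + 9 = 32.5
s = √(32.5/8) = 2.01556
e/s = 0.5 / 2.01556 = 0.25

0.25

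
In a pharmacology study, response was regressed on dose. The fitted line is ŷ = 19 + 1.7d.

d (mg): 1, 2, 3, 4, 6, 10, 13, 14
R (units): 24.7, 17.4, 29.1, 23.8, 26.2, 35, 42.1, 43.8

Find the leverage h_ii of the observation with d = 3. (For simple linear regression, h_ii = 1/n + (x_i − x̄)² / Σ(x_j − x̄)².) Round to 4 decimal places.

h = 0.1981

d̄ = (1 + 2 + 3 + 4 + 6 + 10 + 13 + 14)/8 = 6.625
Σ(d − d̄)² = 31.6406 + 21.3906 + 13.1406 + 6.89062 + 0.390625 + 11.3906 + 40.6406 + 54.3906 = 179.875
h = 1/8 + (-3.625)²/179.875 = 0.125 + 0.0730542 = 0.1981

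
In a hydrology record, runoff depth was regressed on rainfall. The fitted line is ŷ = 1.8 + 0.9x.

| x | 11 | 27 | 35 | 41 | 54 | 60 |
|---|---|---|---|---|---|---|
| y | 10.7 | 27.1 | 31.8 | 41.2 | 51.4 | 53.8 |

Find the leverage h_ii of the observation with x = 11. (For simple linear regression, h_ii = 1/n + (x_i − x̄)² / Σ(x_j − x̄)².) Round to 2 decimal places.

h = 0.62

x̄ = (11 + 27 + 35 + 41 + 54 + 60)/6 = 38
Σ(x − x̄)² = 729 + 121 + 9 + 9 + 256 + 484 = 1608
h = 1/6 + (-27)²/1608 = 0.166667 + 0.453358 = 0.62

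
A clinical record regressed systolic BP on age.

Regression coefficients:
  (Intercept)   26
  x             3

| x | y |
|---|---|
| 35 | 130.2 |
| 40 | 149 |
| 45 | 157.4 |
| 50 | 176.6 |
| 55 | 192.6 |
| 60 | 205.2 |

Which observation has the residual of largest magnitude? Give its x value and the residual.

x = 45, r = -3.6

x=35: ŷ = 26 + 3·35 = 131; r = 130.2 − 131 = -0.8
x=40: ŷ = 26 + 3·40 = 146; r = 149 − 146 = 3
x=45: ŷ = 26 + 3·45 = 161; r = 157.4 − 161 = -3.6
x=50: ŷ = 26 + 3·50 = 176; r = 176.6 − 176 = 0.6
x=55: ŷ = 26 + 3·55 = 191; r = 192.6 − 191 = 1.6
x=60: ŷ = 26 + 3·60 = 206; r = 205.2 − 206 = -0.8
Largest |r| is 3.6 at x = 45, residual -3.6.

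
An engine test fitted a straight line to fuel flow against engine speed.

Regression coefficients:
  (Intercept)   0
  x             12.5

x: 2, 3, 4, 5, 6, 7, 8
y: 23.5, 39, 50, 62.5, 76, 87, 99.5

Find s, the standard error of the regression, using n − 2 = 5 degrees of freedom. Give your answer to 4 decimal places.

x=2: ŷ = 12.5·2 = 25; r = 23.5 − 25 = -1.5
x=3: ŷ = 12.5·3 = 37.5; r = 39 − 37.5 = 1.5
x=4: ŷ = 12.5·4 = 50; r = 50 − 50 = 0
x=5: ŷ = 12.5·5 = 62.5; r = 62.5 − 62.5 = 0
x=6: ŷ = 12.5·6 = 75; r = 76 − 75 = 1
x=7: ŷ = 12.5·7 = 87.5; r = 87 − 87.5 = -0.5
x=8: ŷ = 12.5·8 = 100; r = 99.5 − 100 = -0.5
SSE = 2.25 + 2.25 + 0 + 0 + 1 + 0.25 + 0.25 = 6
s = √(6/5) = √1.2 ≈ 1.0954

s = 1.0954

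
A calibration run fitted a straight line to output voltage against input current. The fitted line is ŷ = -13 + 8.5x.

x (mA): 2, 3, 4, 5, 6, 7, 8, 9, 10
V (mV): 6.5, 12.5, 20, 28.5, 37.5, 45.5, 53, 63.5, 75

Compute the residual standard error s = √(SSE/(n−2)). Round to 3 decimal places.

s = 1.793

x=2: ŷ = -13 + 8.5·2 = 4; e = 6.5 − 4 = 2.5
x=3: ŷ = -13 + 8.5·3 = 12.5; e = 12.5 − 12.5 = 0
x=4: ŷ = -13 + 8.5·4 = 21; e = 20 − 21 = -1
x=5: ŷ = -13 + 8.5·5 = 29.5; e = 28.5 − 29.5 = -1
x=6: ŷ = -13 + 8.5·6 = 38; e = 37.5 − 38 = -0.5
x=7: ŷ = -13 + 8.5·7 = 46.5; e = 45.5 − 46.5 = -1
x=8: ŷ = -13 + 8.5·8 = 55; e = 53 − 55 = -2
x=9: ŷ = -13 + 8.5·9 = 63.5; e = 63.5 − 63.5 = 0
x=10: ŷ = -13 + 8.5·10 = 72; e = 75 − 72 = 3
SSE = 6.25 + 0 + 1 + 1 + 0.25 + 1 + 4 + 0 + 9 = 22.5
s = √(22.5/7) = √3.21429 ≈ 1.793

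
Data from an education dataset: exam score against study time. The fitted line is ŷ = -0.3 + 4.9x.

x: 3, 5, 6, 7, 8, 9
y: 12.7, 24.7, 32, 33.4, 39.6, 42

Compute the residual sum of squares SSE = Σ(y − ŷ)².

SSE = 15.64

x=3: ŷ = -0.3 + 4.9·3 = 14.4; r = 12.7 − 14.4 = -1.7
x=5: ŷ = -0.3 + 4.9·5 = 24.2; r = 24.7 − 24.2 = 0.5
x=6: ŷ = -0.3 + 4.9·6 = 29.1; r = 32 − 29.1 = 2.9
x=7: ŷ = -0.3 + 4.9·7 = 34; r = 33.4 − 34 = -0.6
x=8: ŷ = -0.3 + 4.9·8 = 38.9; r = 39.6 − 38.9 = 0.7
x=9: ŷ = -0.3 + 4.9·9 = 43.8; r = 42 − 43.8 = -1.8
SSE = 2.89 + 0.25 + 8.41 + 0.36 + 0.49 + 3.24 = 15.64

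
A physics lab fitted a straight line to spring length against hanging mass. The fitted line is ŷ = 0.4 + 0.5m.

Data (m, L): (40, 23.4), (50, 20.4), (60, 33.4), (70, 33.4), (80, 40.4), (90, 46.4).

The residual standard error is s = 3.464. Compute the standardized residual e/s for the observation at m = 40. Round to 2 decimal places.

0.87

ŷ = 0.4 + 0.5·40 = 20.4
e = 23.4 − 20.4 = 3
e/s = 3 / 3.464 = 0.87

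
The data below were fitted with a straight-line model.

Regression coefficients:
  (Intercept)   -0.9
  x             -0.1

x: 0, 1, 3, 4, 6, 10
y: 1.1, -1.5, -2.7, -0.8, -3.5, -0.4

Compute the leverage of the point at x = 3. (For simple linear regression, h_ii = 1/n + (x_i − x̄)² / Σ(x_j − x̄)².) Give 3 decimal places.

x̄ = (0 + 1 + 3 + 4 + 6 + 10)/6 = 4
Σ(x − x̄)² = 16 + 9 + 1 + 0 + 4 + 36 = 66
h = 1/6 + (-1)²/66 = 0.166667 + 0.0151515 = 0.182

h = 0.182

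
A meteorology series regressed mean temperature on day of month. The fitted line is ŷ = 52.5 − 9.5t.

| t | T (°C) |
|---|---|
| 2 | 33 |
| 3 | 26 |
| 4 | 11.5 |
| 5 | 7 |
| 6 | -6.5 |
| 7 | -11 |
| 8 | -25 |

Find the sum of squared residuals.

t=2: ŷ = 52.5 − 9.5·2 = 33.5; e = 33 − 33.5 = -0.5
t=3: ŷ = 52.5 − 9.5·3 = 24; e = 26 − 24 = 2
t=4: ŷ = 52.5 − 9.5·4 = 14.5; e = 11.5 − 14.5 = -3
t=5: ŷ = 52.5 − 9.5·5 = 5; e = 7 − 5 = 2
t=6: ŷ = 52.5 − 9.5·6 = -4.5; e = -6.5 − (-4.5) = -2
t=7: ŷ = 52.5 − 9.5·7 = -14; e = -11 − (-14) = 3
t=8: ŷ = 52.5 − 9.5·8 = -23.5; e = -25 − (-23.5) = -1.5
SSE = 0.25 + 4 + 9 + 4 + 4 + 9 + 2.25 = 32.5

SSE = 32.5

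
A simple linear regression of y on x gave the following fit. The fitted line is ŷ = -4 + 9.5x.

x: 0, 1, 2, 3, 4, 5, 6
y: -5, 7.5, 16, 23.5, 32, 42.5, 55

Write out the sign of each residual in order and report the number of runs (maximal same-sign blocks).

4 runs

x=0: ŷ = -4 + 9.5·0 = -4; e = -5 − (-4) = -1
x=1: ŷ = -4 + 9.5·1 = 5.5; e = 7.5 − 5.5 = 2
x=2: ŷ = -4 + 9.5·2 = 15; e = 16 − 15 = 1
x=3: ŷ = -4 + 9.5·3 = 24.5; e = 23.5 − 24.5 = -1
x=4: ŷ = -4 + 9.5·4 = 34; e = 32 − 34 = -2
x=5: ŷ = -4 + 9.5·5 = 43.5; e = 42.5 − 43.5 = -1
x=6: ŷ = -4 + 9.5·6 = 53; e = 55 − 53 = 2
Signs: − + + − − − +
Runs: −×1, +×2, −×3, +×1 → 4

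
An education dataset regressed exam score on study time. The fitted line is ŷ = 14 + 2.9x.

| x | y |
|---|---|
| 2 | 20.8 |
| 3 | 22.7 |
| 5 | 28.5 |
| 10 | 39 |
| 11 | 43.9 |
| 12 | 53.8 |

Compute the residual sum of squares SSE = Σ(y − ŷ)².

SSE = 46

x=2: ŷ = 14 + 2.9·2 = 19.8; r = 20.8 − 19.8 = 1
x=3: ŷ = 14 + 2.9·3 = 22.7; r = 22.7 − 22.7 = 0
x=5: ŷ = 14 + 2.9·5 = 28.5; r = 28.5 − 28.5 = 0
x=10: ŷ = 14 + 2.9·10 = 43; r = 39 − 43 = -4
x=11: ŷ = 14 + 2.9·11 = 45.9; r = 43.9 − 45.9 = -2
x=12: ŷ = 14 + 2.9·12 = 48.8; r = 53.8 − 48.8 = 5
SSE = 1 + 0 + 0 + 16 + 4 + 25 = 46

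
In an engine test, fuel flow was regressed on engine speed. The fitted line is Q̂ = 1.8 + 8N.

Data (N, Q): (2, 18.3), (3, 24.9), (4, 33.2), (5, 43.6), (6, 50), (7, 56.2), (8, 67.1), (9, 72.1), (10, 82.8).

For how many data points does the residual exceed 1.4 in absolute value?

3

N=2: Q̂ = 1.8 + 8·2 = 17.8; r = 18.3 − 17.8 = 0.5
N=3: Q̂ = 1.8 + 8·3 = 25.8; r = 24.9 − 25.8 = -0.9
N=4: Q̂ = 1.8 + 8·4 = 33.8; r = 33.2 − 33.8 = -0.6
N=5: Q̂ = 1.8 + 8·5 = 41.8; r = 43.6 − 41.8 = 1.8
N=6: Q̂ = 1.8 + 8·6 = 49.8; r = 50 − 49.8 = 0.2
N=7: Q̂ = 1.8 + 8·7 = 57.8; r = 56.2 − 57.8 = -1.6
N=8: Q̂ = 1.8 + 8·8 = 65.8; r = 67.1 − 65.8 = 1.3
N=9: Q̂ = 1.8 + 8·9 = 73.8; r = 72.1 − 73.8 = -1.7
N=10: Q̂ = 1.8 + 8·10 = 81.8; r = 82.8 − 81.8 = 1
|r| > 1.4: N=5 (|r|=1.8), N=7 (|r|=1.6), N=9 (|r|=1.7) → 3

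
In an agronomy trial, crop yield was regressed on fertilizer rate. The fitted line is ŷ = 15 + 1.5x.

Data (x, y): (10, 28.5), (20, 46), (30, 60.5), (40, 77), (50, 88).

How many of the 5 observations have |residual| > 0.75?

x=10: ŷ = 15 + 1.5·10 = 30; r = 28.5 − 30 = -1.5
x=20: ŷ = 15 + 1.5·20 = 45; r = 46 − 45 = 1
x=30: ŷ = 15 + 1.5·30 = 60; r = 60.5 − 60 = 0.5
x=40: ŷ = 15 + 1.5·40 = 75; r = 77 − 75 = 2
x=50: ŷ = 15 + 1.5·50 = 90; r = 88 − 90 = -2
|r| > 0.75: x=10 (|r|=1.5), x=20 (|r|=1), x=40 (|r|=2), x=50 (|r|=2) → 4

4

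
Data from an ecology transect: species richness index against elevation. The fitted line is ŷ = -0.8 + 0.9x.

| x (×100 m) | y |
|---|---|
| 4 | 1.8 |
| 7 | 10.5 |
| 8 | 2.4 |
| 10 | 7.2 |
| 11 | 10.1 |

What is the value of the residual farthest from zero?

x=4: ŷ = -0.8 + 0.9·4 = 2.8; e = 1.8 − 2.8 = -1
x=7: ŷ = -0.8 + 0.9·7 = 5.5; e = 10.5 − 5.5 = 5
x=8: ŷ = -0.8 + 0.9·8 = 6.4; e = 2.4 − 6.4 = -4
x=10: ŷ = -0.8 + 0.9·10 = 8.2; e = 7.2 − 8.2 = -1
x=11: ŷ = -0.8 + 0.9·11 = 9.1; e = 10.1 − 9.1 = 1
Largest |e| is 5 at x = 7, residual 5.

e = 5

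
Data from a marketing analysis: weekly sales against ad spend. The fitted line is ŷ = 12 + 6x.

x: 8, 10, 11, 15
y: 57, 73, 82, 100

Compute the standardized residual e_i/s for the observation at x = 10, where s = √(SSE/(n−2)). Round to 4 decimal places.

x=8: ŷ = 12 + 6·8 = 60; e = 57 − 60 = -3
x=10: ŷ = 12 + 6·10 = 72; e = 73 − 72 = 1
x=11: ŷ = 12 + 6·11 = 78; e = 82 − 78 = 4
x=15: ŷ = 12 + 6·15 = 102; e = 100 − 102 = -2
SSE = 9 + 1 + 16 + 4 = 30
s = √(30/2) = 3.87298
e/s = 1 / 3.87298 = 0.2582

0.2582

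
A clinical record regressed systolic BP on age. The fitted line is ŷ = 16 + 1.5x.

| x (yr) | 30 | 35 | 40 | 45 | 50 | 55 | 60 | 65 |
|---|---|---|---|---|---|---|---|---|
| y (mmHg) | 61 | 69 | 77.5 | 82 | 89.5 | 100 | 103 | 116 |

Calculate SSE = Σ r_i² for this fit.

SSE = 24.5

x=30: ŷ = 16 + 1.5·30 = 61; r = 61 − 61 = 0
x=35: ŷ = 16 + 1.5·35 = 68.5; r = 69 − 68.5 = 0.5
x=40: ŷ = 16 + 1.5·40 = 76; r = 77.5 − 76 = 1.5
x=45: ŷ = 16 + 1.5·45 = 83.5; r = 82 − 83.5 = -1.5
x=50: ŷ = 16 + 1.5·50 = 91; r = 89.5 − 91 = -1.5
x=55: ŷ = 16 + 1.5·55 = 98.5; r = 100 − 98.5 = 1.5
x=60: ŷ = 16 + 1.5·60 = 106; r = 103 − 106 = -3
x=65: ŷ = 16 + 1.5·65 = 113.5; r = 116 − 113.5 = 2.5
SSE = 0 + 0.25 + 2.25 + 2.25 + 2.25 + 2.25 + 9 + 6.25 = 24.5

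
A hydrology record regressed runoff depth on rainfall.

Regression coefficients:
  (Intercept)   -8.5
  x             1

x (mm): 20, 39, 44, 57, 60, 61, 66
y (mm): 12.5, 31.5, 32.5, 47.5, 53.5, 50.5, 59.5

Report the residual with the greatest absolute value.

r = -3

x=20: ŷ = -8.5 + 20 = 11.5; r = 12.5 − 11.5 = 1
x=39: ŷ = -8.5 + 39 = 30.5; r = 31.5 − 30.5 = 1
x=44: ŷ = -8.5 + 44 = 35.5; r = 32.5 − 35.5 = -3
x=57: ŷ = -8.5 + 57 = 48.5; r = 47.5 − 48.5 = -1
x=60: ŷ = -8.5 + 60 = 51.5; r = 53.5 − 51.5 = 2
x=61: ŷ = -8.5 + 61 = 52.5; r = 50.5 − 52.5 = -2
x=66: ŷ = -8.5 + 66 = 57.5; r = 59.5 − 57.5 = 2
Largest |r| is 3 at x = 44, residual -3.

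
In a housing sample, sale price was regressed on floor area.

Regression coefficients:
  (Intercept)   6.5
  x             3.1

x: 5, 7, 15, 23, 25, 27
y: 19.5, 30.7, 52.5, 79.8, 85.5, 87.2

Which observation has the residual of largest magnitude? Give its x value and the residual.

x=5: ŷ = 6.5 + 3.1·5 = 22; e = 19.5 − 22 = -2.5
x=7: ŷ = 6.5 + 3.1·7 = 28.2; e = 30.7 − 28.2 = 2.5
x=15: ŷ = 6.5 + 3.1·15 = 53; e = 52.5 − 53 = -0.5
x=23: ŷ = 6.5 + 3.1·23 = 77.8; e = 79.8 − 77.8 = 2
x=25: ŷ = 6.5 + 3.1·25 = 84; e = 85.5 − 84 = 1.5
x=27: ŷ = 6.5 + 3.1·27 = 90.2; e = 87.2 − 90.2 = -3
Largest |e| is 3 at x = 27, residual -3.

x = 27, e = -3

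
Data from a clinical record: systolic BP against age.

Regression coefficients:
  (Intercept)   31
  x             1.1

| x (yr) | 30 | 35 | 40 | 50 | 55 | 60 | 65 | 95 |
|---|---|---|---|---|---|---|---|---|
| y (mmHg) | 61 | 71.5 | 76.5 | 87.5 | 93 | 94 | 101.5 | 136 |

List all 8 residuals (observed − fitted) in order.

x=30: ŷ = 31 + 1.1·30 = 64; r = 61 − 64 = -3
x=35: ŷ = 31 + 1.1·35 = 69.5; r = 71.5 − 69.5 = 2
x=40: ŷ = 31 + 1.1·40 = 75; r = 76.5 − 75 = 1.5
x=50: ŷ = 31 + 1.1·50 = 86; r = 87.5 − 86 = 1.5
x=55: ŷ = 31 + 1.1·55 = 91.5; r = 93 − 91.5 = 1.5
x=60: ŷ = 31 + 1.1·60 = 97; r = 94 − 97 = -3
x=65: ŷ = 31 + 1.1·65 = 102.5; r = 101.5 − 102.5 = -1
x=95: ŷ = 31 + 1.1·95 = 135.5; r = 136 − 135.5 = 0.5

-3, 2, 1.5, 1.5, 1.5, -3, -1, 0.5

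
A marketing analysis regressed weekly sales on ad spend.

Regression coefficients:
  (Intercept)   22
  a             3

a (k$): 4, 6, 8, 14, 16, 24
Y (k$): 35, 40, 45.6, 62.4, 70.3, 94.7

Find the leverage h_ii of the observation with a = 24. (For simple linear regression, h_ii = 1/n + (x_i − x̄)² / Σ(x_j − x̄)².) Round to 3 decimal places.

h = 0.681

ā = (4 + 6 + 8 + 14 + 16 + 24)/6 = 12
Σ(a − ā)² = 64 + 36 + 16 + 4 + 16 + 144 = 280
h = 1/6 + (12)²/280 = 0.166667 + 0.514286 = 0.681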